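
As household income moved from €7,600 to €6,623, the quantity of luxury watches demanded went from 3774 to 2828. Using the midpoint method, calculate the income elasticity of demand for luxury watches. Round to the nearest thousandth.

%ΔQ = (2828 − 3774)/[(3774+2828)/2] = -946/3301 ≈ -0.2866.
%ΔI = (6,623 − 7,600)/[(7,600+6,623)/2] = -977/7111.5 ≈ -0.1374.
E_I = %ΔQ/%ΔI ≈ 2.086.
E_I > 1: normal good (luxury).

2.086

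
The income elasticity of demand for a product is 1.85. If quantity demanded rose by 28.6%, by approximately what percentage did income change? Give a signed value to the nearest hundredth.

15.46

%ΔQ ≈ E × %ΔI ⇒ %ΔI = %ΔQ / E = (28.6%)/(1.85) ≈ 15.46%.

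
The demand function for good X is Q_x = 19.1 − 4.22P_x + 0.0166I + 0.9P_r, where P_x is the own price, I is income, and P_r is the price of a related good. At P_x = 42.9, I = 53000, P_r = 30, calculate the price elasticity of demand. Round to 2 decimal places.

First evaluate Q_x: 19.1 − 4.22(42.9) + 0.0166(53000) + 0.9(30) = 19.1 − 181.038 + 879.8 + 27 = 744.862.
∂Q_x/∂P_x = −4.22, so E_p = (−4.22)·(42.9/744.862) ≈ -0.24.
|E_p| < 1: demand is inelastic.

-0.24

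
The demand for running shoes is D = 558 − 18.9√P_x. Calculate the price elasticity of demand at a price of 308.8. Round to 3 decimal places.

-0.735

At P_x = 308.8, D = 225.8759.
dD/dP_x = −18.9/(2√P_x) = −18.9/(2·17.5727).
Point elasticity E = (dD/dP_x)·(P_x/D) = -0.5378 × 308.8/225.8759 ≈ -0.735.
|E| < 1, so demand is inelastic at this price.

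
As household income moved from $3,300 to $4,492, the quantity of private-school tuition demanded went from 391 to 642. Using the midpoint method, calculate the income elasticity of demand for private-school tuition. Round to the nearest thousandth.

1.588

%ΔQ = (642 − 391)/[(391+642)/2] = 251/516.5 ≈ 0.4860.
%ΔI = (4,492 − 3,300)/[(3,300+4,492)/2] = 1192/3896 ≈ 0.3060.
E_I = %ΔQ/%ΔI ≈ 1.588.
E_I > 1: normal good (luxury).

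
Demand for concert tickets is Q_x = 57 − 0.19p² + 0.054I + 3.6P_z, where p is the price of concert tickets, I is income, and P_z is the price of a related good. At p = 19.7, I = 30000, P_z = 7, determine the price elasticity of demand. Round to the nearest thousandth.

First evaluate Q_x: 57 − 0.19(19.7)² + 0.054(30000) + 3.6(7) = 57 − 73.7371 + 1620 + 25.2 = 1628.4629.
∂Q_x/∂p = −2·0.19·p = -7.486, so E_p = -7.486·(19.7/1628.4629) ≈ -0.091.
|E_p| < 1: demand is inelastic.

-0.091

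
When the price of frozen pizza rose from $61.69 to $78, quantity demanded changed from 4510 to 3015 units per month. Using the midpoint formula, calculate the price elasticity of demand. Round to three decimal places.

%Δq = (3015 − 4510)/[(4510 + 3015)/2] = -1495/3762.5 ≈ -0.3973.
%ΔP = (78 − 61.69)/[(61.69 + 78)/2] = 16.31/69.845 ≈ 0.2335.
Arc elasticity E = %Δq/%ΔP ≈ -0.3973/0.2335 ≈ -1.702.
|E| > 1: demand is elastic over this range.

-1.702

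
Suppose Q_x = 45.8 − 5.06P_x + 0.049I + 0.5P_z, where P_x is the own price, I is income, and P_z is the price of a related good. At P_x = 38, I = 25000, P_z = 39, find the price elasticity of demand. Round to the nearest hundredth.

Evaluating quantity at (P_x, I, P_z) gives Q_x = 45.8 − 5.06(38) + 0.049(25000) + 0.5(39) = 45.8 − 192.28 + 1225 + 19.5 = 1098.02.
∂Q_x/∂P_x = −5.06, so E_p = (−5.06)·(38/1098.02) ≈ -0.18.
|E_p| < 1: demand is inelastic.

-0.18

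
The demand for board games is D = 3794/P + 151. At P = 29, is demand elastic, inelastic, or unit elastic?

At P = 29, D = 281.8276.
dD/dP = −3794/P² = −4.5113.
Point elasticity E = (dD/dP)·(P/D) = -4.5113 × 29/281.8276 ≈ -0.464.
|E| ≈ 0.464 < 1, so demand is inelastic.

inelastic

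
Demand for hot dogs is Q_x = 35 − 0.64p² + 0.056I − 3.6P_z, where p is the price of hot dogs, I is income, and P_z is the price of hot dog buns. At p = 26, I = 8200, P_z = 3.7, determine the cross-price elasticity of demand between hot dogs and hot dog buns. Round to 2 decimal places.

At the given point, Q_x = 35 − 0.64(26)² + 0.056(8200) − 3.6(3.7) = 35 − 432.64 + 459.2 − 13.32 = 48.24.
∂Q_x/∂P_z = −3.6, so E_xy = -3.6·(3.7/48.24) ≈ -0.28.
E_xy < 0: the goods are complements.

-0.28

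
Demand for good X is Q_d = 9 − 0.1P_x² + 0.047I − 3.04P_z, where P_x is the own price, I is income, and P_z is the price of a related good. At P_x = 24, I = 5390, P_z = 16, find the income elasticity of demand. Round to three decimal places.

1.623

First evaluate Q_d: 9 − 0.1(24)² + 0.047(5390) − 3.04(16) = 9 − 57.6 + 253.33 − 48.64 = 156.09.
∂Q_d/∂I = +0.047, so E_I = 0.047·(5390/156.09) ≈ 1.623.
E_I > 1: normal good (luxury).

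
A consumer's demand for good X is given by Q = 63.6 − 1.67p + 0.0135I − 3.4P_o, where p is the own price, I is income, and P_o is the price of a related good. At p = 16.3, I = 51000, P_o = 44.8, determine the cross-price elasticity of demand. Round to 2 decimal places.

-0.27

First evaluate Q: 63.6 − 1.67(16.3) + 0.0135(51000) − 3.4(44.8) = 63.6 − 27.221 + 688.5 − 152.32 = 572.559.
∂Q/∂P_o = −3.4, so E_xy = -3.4·(44.8/572.559) ≈ -0.27.
E_xy < 0: the goods are complements.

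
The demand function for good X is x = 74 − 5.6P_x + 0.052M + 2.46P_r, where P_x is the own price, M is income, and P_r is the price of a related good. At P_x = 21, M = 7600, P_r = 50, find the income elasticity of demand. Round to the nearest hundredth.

x = 74 − 5.6(21) + 0.052(7600) + 2.46(50) = 74 − 117.6 + 395.2 + 123 = 474.6.
∂x/∂M = +0.052, so E_I = 0.052·(7600/474.6) ≈ 0.83.
E_I ∈ (0,1): normal good (necessity).

0.83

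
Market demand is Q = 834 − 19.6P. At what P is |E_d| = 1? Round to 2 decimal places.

21.28

For linear demand Q = a − bP, E = −bP/(a − bP). |E| = 1 ⇒ bP = a − bP ⇒ P = a/(2b).
P = 834/(2·19.6) ≈ 21.28.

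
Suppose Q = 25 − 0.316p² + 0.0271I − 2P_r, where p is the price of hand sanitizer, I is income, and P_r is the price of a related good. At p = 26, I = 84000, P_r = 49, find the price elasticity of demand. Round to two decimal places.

-0.21

First evaluate Q: 25 − 0.316(26)² + 0.0271(84000) − 2(49) = 25 − 213.616 + 2276.4 − 98 = 1989.784.
∂Q/∂p = −2·0.316·p = -16.432, so E_p = -16.432·(26/1989.784) ≈ -0.21.
|E_p| < 1: demand is inelastic.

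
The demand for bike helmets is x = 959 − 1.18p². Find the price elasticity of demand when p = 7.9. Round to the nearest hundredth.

At p = 7.9, x = 885.3562.
dx/dp = −2·1.18·p = −18.644.
Point elasticity E = (dx/dp)·(p/x) = -18.644 × 7.9/885.3562 ≈ -0.17.
|E| < 1, so demand is inelastic at this price.

-0.17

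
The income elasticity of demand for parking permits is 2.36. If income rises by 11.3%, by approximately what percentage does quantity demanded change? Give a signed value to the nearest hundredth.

%ΔQ ≈ E × %ΔI = (2.36) × (11.3%) ≈ 26.67%.

26.67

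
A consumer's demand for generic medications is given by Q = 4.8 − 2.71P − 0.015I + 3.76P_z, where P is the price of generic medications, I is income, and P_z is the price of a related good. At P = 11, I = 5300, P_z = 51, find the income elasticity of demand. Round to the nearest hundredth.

-0.91

Q = 4.8 − 2.71(11) − 0.015(5300) + 3.76(51) = 4.8 − 29.81 − 79.5 + 191.76 = 87.25.
∂Q/∂I = −0.015, so E_I = -0.015·(5300/87.25) ≈ -0.91.
E_I < 0: inferior good.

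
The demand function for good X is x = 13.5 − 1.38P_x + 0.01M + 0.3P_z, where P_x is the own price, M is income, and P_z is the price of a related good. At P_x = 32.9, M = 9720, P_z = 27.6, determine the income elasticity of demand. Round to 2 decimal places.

Substituting, x = 13.5 − 1.38(32.9) + 0.01(9720) + 0.3(27.6) = 13.5 − 45.402 + 97.2 + 8.28 = 73.578.
∂x/∂M = +0.01, so E_I = 0.01·(9720/73.578) ≈ 1.32.
E_I > 1: normal good (luxury).

1.32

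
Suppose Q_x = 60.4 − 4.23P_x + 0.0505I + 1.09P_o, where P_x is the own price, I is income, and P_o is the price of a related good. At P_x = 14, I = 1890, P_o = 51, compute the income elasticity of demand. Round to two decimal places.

Substituting, Q_x = 60.4 − 4.23(14) + 0.0505(1890) + 1.09(51) = 60.4 − 59.22 + 95.445 + 55.59 = 152.215.
∂Q_x/∂I = +0.0505, so E_I = 0.0505·(1890/152.215) ≈ 0.63.
E_I ∈ (0,1): normal good (necessity).

0.63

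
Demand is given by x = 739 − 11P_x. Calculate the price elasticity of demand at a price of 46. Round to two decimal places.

-2.17

At P_x = 46, x = 233.
dx/dP_x = −11.
Point elasticity E = (dx/dP_x)·(P_x/x) = -11 × 46/233 ≈ -2.17.
|E| > 1, so demand is elastic at this price.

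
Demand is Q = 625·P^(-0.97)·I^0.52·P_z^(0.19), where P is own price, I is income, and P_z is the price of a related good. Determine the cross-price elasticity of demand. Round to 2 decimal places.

For a Cobb–Douglas (constant-elasticity) form Q = A·P_z^α·…, the elasticity with respect to P_z equals the exponent α at every point.
Here the exponent on P_z is 0.19, so the cross-price elasticity of demand is 0.19.

0.19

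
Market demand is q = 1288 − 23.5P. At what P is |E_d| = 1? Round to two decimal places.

27.40

For linear demand q = a − bP, E = −bP/(a − bP). |E| = 1 ⇒ bP = a − bP ⇒ P = a/(2b).
P = 1288/(2·23.5) ≈ 27.40.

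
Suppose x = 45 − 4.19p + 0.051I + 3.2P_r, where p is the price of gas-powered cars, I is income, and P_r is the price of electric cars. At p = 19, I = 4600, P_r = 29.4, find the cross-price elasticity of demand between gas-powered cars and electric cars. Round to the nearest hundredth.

Evaluating quantity at (p, I, P_r) gives x = 45 − 4.19(19) + 0.051(4600) + 3.2(29.4) = 45 − 79.61 + 234.6 + 94.08 = 294.07.
∂x/∂P_r = +3.2, so E_xy = 3.2·(29.4/294.07) ≈ 0.32.
E_xy > 0: the goods are substitutes.

0.32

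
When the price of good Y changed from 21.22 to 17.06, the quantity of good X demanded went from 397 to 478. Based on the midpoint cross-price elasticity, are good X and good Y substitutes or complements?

complements

%ΔQ_x = (478 − 397)/[(397+478)/2] = 81/437.5 ≈ 0.1851.
%ΔP_y = (17.06 − 21.22)/[(21.22+17.06)/2] ≈ -0.2173.
E_xy = 0.1851/-0.2173 ≈ -0.852.
E_xy < 0, so the goods are complements.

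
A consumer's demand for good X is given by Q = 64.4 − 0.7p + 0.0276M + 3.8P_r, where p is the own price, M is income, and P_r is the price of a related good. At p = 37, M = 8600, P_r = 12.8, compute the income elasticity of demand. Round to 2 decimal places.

0.73

At the given point, Q = 64.4 − 0.7(37) + 0.0276(8600) + 3.8(12.8) = 64.4 − 25.9 + 237.36 + 48.64 = 324.5.
∂Q/∂M = +0.0276, so E_I = 0.0276·(8600/324.5) ≈ 0.73.
E_I ∈ (0,1): normal good (necessity).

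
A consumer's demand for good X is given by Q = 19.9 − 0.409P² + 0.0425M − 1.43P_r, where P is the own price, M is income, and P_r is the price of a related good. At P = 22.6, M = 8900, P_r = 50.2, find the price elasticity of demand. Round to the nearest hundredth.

-3.56

First evaluate Q: 19.9 − 0.409(22.6)² + 0.0425(8900) − 1.43(50.2) = 19.9 − 208.9008 + 378.25 − 71.786 = 117.4632.
∂Q/∂P = −2·0.409·P = -18.4868, so E_p = -18.4868·(22.6/117.4632) ≈ -3.56.
|E_p| > 1: demand is elastic.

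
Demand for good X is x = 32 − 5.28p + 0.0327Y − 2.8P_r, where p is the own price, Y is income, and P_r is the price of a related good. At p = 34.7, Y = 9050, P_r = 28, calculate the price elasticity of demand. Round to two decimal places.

-2.76

First evaluate x: 32 − 5.28(34.7) + 0.0327(9050) − 2.8(28) = 32 − 183.216 + 295.935 − 78.4 = 66.319.
∂x/∂p = −5.28, so E_p = (−5.28)·(34.7/66.319) ≈ -2.76.
|E_p| > 1: demand is elastic.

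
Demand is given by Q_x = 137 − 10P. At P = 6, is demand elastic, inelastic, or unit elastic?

At P = 6, Q_x = 77.
dQ_x/dP = −10.
Point elasticity E = (dQ_x/dP)·(P/Q_x) = -10 × 6/77 ≈ -0.779.
|E| ≈ 0.779 < 1, so demand is inelastic.

inelastic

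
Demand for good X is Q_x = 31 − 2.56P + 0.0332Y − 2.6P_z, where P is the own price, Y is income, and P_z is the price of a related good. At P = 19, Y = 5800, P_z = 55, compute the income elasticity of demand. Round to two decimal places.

6.03

Evaluating quantity at (P, Y, P_z) gives Q_x = 31 − 2.56(19) + 0.0332(5800) − 2.6(55) = 31 − 48.64 + 192.56 − 143 = 31.92.
∂Q_x/∂Y = +0.0332, so E_I = 0.0332·(5800/31.92) ≈ 6.03.
E_I > 1: normal good (luxury).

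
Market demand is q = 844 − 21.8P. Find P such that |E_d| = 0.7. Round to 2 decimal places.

15.94

Set −bP/(a − bP) = −0.7 ⇒ bP = 0.7(a − bP) ⇒ bP(1+0.7) = 0.7·a.
P = 0.7·844/(21.8·1.7) ≈ 15.94.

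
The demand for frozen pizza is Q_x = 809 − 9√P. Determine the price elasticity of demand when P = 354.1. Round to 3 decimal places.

At P = 354.1, Q_x = 639.6421.
dQ_x/dP = −9/(2√P) = −9/(2·18.8175).
Point elasticity E = (dQ_x/dP)·(P/Q_x) = -0.2391 × 354.1/639.6421 ≈ -0.132.
|E| < 1, so demand is inelastic at this price.

-0.132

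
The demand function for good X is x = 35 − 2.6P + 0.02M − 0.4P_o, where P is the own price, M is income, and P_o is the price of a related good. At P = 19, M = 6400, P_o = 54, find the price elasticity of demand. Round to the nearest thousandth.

-0.537

Substituting, x = 35 − 2.6(19) + 0.02(6400) − 0.4(54) = 35 − 49.4 + 128 − 21.6 = 92.
∂x/∂P = −2.6, so E_p = (−2.6)·(19/92) ≈ -0.537.
|E_p| < 1: demand is inelastic.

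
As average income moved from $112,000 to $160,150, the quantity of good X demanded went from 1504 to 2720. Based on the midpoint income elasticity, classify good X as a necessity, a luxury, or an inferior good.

luxury

%ΔQ = (2720 − 1504)/[(1504+2720)/2] = 1216/2112 ≈ 0.5758.
%ΔY = (160,150 − 112,000)/[(112,000+160,150)/2] = 48150/136075 ≈ 0.3538.
E_I = %ΔQ/%ΔY ≈ 1.627.
E_I > 1: normal good (luxury).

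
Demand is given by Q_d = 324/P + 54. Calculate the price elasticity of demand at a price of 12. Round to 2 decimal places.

-0.33

At P = 12, Q_d = 81.
dQ_d/dP = −324/P² = −2.25.
Point elasticity E = (dQ_d/dP)·(P/Q_d) = -2.25 × 12/81 ≈ -0.33.
|E| < 1, so demand is inelastic at this price.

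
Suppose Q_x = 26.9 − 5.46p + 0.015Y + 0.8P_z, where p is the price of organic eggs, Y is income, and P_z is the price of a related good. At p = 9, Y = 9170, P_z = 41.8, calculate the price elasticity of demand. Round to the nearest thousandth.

-0.330

First evaluate Q_x: 26.9 − 5.46(9) + 0.015(9170) + 0.8(41.8) = 26.9 − 49.14 + 137.55 + 33.44 = 148.75.
∂Q_x/∂p = −5.46, so E_p = (−5.46)·(9/148.75) ≈ -0.330.
|E_p| < 1: demand is inelastic.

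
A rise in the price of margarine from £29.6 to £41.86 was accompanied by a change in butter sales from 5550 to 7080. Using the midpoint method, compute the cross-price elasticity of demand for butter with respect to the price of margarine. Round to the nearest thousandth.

0.706

%ΔQ_x = (7080 − 5550)/[(5550+7080)/2] = 1530/6315 ≈ 0.2423.
%ΔP_y = (41.86 − 29.6)/[(29.6+41.86)/2] ≈ 0.3431.
E_xy = 0.2423/0.3431 ≈ 0.706.
E_xy > 0, so butter and margarine are substitutes.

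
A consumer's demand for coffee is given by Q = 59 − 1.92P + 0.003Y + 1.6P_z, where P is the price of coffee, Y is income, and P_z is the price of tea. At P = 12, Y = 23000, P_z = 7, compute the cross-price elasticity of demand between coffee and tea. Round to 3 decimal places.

First evaluate Q: 59 − 1.92(12) + 0.003(23000) + 1.6(7) = 59 − 23.04 + 69 + 11.2 = 116.16.
∂Q/∂P_z = +1.6, so E_xy = 1.6·(7/116.16) ≈ 0.096.
E_xy > 0: the goods are substitutes.

0.096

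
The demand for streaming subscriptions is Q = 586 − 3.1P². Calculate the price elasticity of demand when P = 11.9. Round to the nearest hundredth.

At P = 11.9, Q = 147.009.
dQ/dP = −2·3.1·P = −73.78.
Point elasticity E = (dQ/dP)·(P/Q) = -73.78 × 11.9/147.009 ≈ -5.97.
|E| > 1, so demand is elastic at this price.

-5.97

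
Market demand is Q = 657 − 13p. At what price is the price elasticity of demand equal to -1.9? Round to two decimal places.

33.11

Set −bp/(a − bp) = −1.9 ⇒ bp = 1.9(a − bp) ⇒ bp(1+1.9) = 1.9·a.
p = 1.9·657/(13·2.9) ≈ 33.11.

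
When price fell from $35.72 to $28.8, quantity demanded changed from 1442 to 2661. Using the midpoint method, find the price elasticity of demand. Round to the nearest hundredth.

-2.77

%ΔQ = (2661 − 1442)/[(1442 + 2661)/2] = 1219/2051.5 ≈ 0.5942.
%Δp = (28.8 − 35.72)/[(35.72 + 28.8)/2] = -6.92/32.26 ≈ -0.2145.
Arc elasticity E = %ΔQ/%Δp ≈ 0.5942/-0.2145 ≈ -2.77.
|E| > 1: demand is elastic over this range.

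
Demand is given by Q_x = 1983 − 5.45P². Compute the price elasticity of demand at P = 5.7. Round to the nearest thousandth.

-0.196

At P = 5.7, Q_x = 1805.9295.
dQ_x/dP = −2·5.45·P = −62.13.
Point elasticity E = (dQ_x/dP)·(P/Q_x) = -62.13 × 5.7/1805.9295 ≈ -0.196.
|E| < 1, so demand is inelastic at this price.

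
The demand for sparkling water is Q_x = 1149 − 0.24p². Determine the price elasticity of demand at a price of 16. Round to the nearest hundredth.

-0.11

At p = 16, Q_x = 1087.56.
dQ_x/dp = −2·0.24·p = −7.68.
Point elasticity E = (dQ_x/dp)·(p/Q_x) = -7.68 × 16/1087.56 ≈ -0.11.
|E| < 1, so demand is inelastic at this price.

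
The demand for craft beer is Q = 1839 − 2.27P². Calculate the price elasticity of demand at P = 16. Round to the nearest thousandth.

At P = 16, Q = 1257.88.
dQ/dP = −2·2.27·P = −72.64.
Point elasticity E = (dQ/dP)·(P/Q) = -72.64 × 16/1257.88 ≈ -0.924.
|E| < 1, so demand is inelastic at this price.

-0.924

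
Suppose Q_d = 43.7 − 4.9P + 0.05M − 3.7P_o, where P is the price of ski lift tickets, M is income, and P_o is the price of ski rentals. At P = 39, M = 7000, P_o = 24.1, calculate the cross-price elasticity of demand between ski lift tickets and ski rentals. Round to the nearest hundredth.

-0.79

At the given point, Q_d = 43.7 − 4.9(39) + 0.05(7000) − 3.7(24.1) = 43.7 − 191.1 + 350 − 89.17 = 113.43.
∂Q_d/∂P_o = −3.7, so E_xy = -3.7·(24.1/113.43) ≈ -0.79.
E_xy < 0: the goods are complements.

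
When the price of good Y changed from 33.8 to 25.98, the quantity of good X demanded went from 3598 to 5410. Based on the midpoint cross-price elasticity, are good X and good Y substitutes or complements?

complements

%ΔQ_x = (5410 − 3598)/[(3598+5410)/2] = 1812/4504 ≈ 0.4023.
%ΔP_y = (25.98 − 33.8)/[(33.8+25.98)/2] ≈ -0.2616.
E_xy = 0.4023/-0.2616 ≈ -1.538.
E_xy < 0, so the goods are complements.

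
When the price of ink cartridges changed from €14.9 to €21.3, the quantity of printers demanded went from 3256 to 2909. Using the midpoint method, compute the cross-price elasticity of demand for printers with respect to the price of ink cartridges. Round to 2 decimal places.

%ΔQ_x = (2909 − 3256)/[(3256+2909)/2] = -347/3082.5 ≈ -0.1126.
%ΔP_y = (21.3 − 14.9)/[(14.9+21.3)/2] ≈ 0.3536.
E_xy = -0.1126/0.3536 ≈ -0.32.
E_xy < 0, so printers and ink cartridges are complements.

-0.32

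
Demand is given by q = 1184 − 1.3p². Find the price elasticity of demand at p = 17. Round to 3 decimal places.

At p = 17, q = 808.3.
dq/dp = −2·1.3·p = −44.2.
Point elasticity E = (dq/dp)·(p/q) = -44.2 × 17/808.3 ≈ -0.930.
|E| < 1, so demand is inelastic at this price.

-0.930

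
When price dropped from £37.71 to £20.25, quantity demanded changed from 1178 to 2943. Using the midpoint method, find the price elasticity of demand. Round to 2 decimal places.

-1.42

%ΔQ = (2943 − 1178)/[(1178 + 2943)/2] = 1765/2060.5 ≈ 0.8566.
%Δp = (20.25 − 37.71)/[(37.71 + 20.25)/2] = -17.46/28.98 ≈ -0.6025.
Arc elasticity E = %ΔQ/%Δp ≈ 0.8566/-0.6025 ≈ -1.42.
|E| > 1: demand is elastic over this range.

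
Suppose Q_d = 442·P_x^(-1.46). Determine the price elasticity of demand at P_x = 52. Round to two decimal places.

For a Cobb–Douglas (constant-elasticity) form Q_d = A·P_x^α·…, the elasticity with respect to P_x equals the exponent α at every point.
Here the exponent on P_x is -1.46, so the price elasticity of demand is -1.46.

-1.46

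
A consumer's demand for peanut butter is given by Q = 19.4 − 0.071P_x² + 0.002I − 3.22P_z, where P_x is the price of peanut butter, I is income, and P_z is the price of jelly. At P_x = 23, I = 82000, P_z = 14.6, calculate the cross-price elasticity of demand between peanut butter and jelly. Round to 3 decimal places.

-0.476

Q = 19.4 − 0.071(23)² + 0.002(82000) − 3.22(14.6) = 19.4 − 37.559 + 164 − 47.012 = 98.829.
∂Q/∂P_z = −3.22, so E_xy = -3.22·(14.6/98.829) ≈ -0.476.
E_xy < 0: the goods are complements.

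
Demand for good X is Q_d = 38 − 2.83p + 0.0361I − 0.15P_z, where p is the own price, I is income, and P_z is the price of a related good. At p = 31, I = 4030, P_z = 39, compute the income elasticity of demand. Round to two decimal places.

Substituting, Q_d = 38 − 2.83(31) + 0.0361(4030) − 0.15(39) = 38 − 87.73 + 145.483 − 5.85 = 89.903.
∂Q_d/∂I = +0.0361, so E_I = 0.0361·(4030/89.903) ≈ 1.62.
E_I > 1: normal good (luxury).

1.62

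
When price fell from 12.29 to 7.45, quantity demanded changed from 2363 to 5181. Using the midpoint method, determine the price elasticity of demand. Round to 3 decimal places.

%ΔQ = (5181 − 2363)/[(2363 + 5181)/2] = 2818/3772 ≈ 0.7471.
%ΔP = (7.45 − 12.29)/[(12.29 + 7.45)/2] = -4.84/9.87 ≈ -0.4904.
Arc elasticity E = %ΔQ/%ΔP ≈ 0.7471/-0.4904 ≈ -1.523.
|E| > 1: demand is elastic over this range.

-1.523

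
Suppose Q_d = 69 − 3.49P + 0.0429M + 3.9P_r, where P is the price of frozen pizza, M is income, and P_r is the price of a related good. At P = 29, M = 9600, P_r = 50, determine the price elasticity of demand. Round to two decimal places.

Q_d = 69 − 3.49(29) + 0.0429(9600) + 3.9(50) = 69 − 101.21 + 411.84 + 195 = 574.63.
∂Q_d/∂P = −3.49, so E_p = (−3.49)·(29/574.63) ≈ -0.18.
|E_p| < 1: demand is inelastic.

-0.18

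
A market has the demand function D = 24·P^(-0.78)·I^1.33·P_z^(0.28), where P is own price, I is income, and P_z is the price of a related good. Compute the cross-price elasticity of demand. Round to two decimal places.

For a Cobb–Douglas (constant-elasticity) form D = A·P_z^α·…, the elasticity with respect to P_z equals the exponent α at every point.
Here the exponent on P_z is 0.28, so the cross-price elasticity of demand is 0.28.

0.28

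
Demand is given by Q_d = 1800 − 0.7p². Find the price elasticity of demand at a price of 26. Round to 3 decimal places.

At p = 26, Q_d = 1326.8.
dQ_d/dp = −2·0.7·p = −36.4.
Point elasticity E = (dQ_d/dp)·(p/Q_d) = -36.4 × 26/1326.8 ≈ -0.713.
|E| < 1, so demand is inelastic at this price.

-0.713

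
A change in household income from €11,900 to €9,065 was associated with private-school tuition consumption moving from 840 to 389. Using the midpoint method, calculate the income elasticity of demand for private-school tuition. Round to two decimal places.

2.71

%ΔQ = (389 − 840)/[(840+389)/2] = -451/614.5 ≈ -0.7339.
%ΔM = (9,065 − 11,900)/[(11,900+9,065)/2] = -2835/10482.5 ≈ -0.2705.
E_I = %ΔQ/%ΔM ≈ 2.71.
E_I > 1: normal good (luxury).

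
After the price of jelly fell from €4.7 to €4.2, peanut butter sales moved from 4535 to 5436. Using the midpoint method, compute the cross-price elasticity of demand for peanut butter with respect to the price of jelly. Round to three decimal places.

-1.608

%ΔQ_x = (5436 − 4535)/[(4535+5436)/2] = 901/4985.5 ≈ 0.1807.
%ΔP_y = (4.2 − 4.7)/[(4.7+4.2)/2] ≈ -0.1124.
E_xy = 0.1807/-0.1124 ≈ -1.608.
E_xy < 0, so peanut butter and jelly are complements.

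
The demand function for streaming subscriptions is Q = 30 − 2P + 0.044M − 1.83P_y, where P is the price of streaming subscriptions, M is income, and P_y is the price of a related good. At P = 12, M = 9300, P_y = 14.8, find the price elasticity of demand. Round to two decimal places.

First evaluate Q: 30 − 2(12) + 0.044(9300) − 1.83(14.8) = 30 − 24 + 409.2 − 27.084 = 388.116.
∂Q/∂P = −2, so E_p = (−2)·(12/388.116) ≈ -0.06.
|E_p| < 1: demand is inelastic.

-0.06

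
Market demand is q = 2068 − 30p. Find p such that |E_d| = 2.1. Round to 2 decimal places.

46.70

Set −bp/(a − bp) = −2.1 ⇒ bp = 2.1(a − bp) ⇒ bp(1+2.1) = 2.1·a.
p = 2.1·2068/(30·3.1) ≈ 46.70.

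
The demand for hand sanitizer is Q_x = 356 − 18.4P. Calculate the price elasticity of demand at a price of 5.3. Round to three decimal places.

-0.377

At P = 5.3, Q_x = 258.48.
dQ_x/dP = −18.4.
Point elasticity E = (dQ_x/dP)·(P/Q_x) = -18.4 × 5.3/258.48 ≈ -0.377.
|E| < 1, so demand is inelastic at this price.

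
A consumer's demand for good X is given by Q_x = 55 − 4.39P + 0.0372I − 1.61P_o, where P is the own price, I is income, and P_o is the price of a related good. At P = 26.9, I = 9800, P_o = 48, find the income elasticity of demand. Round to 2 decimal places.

1.63

First evaluate Q_x: 55 − 4.39(26.9) + 0.0372(9800) − 1.61(48) = 55 − 118.091 + 364.56 − 77.28 = 224.189.
∂Q_x/∂I = +0.0372, so E_I = 0.0372·(9800/224.189) ≈ 1.63.
E_I > 1: normal good (luxury).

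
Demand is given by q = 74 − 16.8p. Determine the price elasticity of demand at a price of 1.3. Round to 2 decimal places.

-0.42

At p = 1.3, q = 52.16.
dq/dp = −16.8.
Point elasticity E = (dq/dp)·(p/q) = -16.8 × 1.3/52.16 ≈ -0.42.
|E| < 1, so demand is inelastic at this price.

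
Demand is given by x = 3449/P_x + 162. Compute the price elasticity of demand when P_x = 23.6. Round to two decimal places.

-0.47

At P_x = 23.6, x = 308.1441.
dx/dP_x = −3449/P_x² = −6.1925.
Point elasticity E = (dx/dP_x)·(P_x/x) = -6.1925 × 23.6/308.1441 ≈ -0.47.
|E| < 1, so demand is inelastic at this price.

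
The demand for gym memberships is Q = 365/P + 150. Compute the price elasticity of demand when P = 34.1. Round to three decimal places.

At P = 34.1, Q = 160.7038.
dQ/dP = −365/P² = −0.3139.
Point elasticity E = (dQ/dP)·(P/Q) = -0.3139 × 34.1/160.7038 ≈ -0.067.
|E| < 1, so demand is inelastic at this price.

-0.067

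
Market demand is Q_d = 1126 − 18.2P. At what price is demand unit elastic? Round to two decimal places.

30.93

For linear demand Q_d = a − bP, E = −bP/(a − bP). |E| = 1 ⇒ bP = a − bP ⇒ P = a/(2b).
P = 1126/(2·18.2) ≈ 30.93.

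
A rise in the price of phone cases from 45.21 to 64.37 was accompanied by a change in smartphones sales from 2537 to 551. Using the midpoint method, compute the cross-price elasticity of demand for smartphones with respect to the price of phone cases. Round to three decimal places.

%ΔQ_x = (551 − 2537)/[(2537+551)/2] = -1986/1544 ≈ -1.2863.
%ΔP_y = (64.37 − 45.21)/[(45.21+64.37)/2] ≈ 0.3497.
E_xy = -1.2863/0.3497 ≈ -3.678.
E_xy < 0, so smartphones and phone cases are complements.

-3.678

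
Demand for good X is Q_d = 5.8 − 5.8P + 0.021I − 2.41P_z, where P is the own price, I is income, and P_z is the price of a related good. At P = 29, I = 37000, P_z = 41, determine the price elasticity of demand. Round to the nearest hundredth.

Evaluating quantity at (P, I, P_z) gives Q_d = 5.8 − 5.8(29) + 0.021(37000) − 2.41(41) = 5.8 − 168.2 + 777 − 98.81 = 515.79.
∂Q_d/∂P = −5.8, so E_p = (−5.8)·(29/515.79) ≈ -0.33.
|E_p| < 1: demand is inelastic.

-0.33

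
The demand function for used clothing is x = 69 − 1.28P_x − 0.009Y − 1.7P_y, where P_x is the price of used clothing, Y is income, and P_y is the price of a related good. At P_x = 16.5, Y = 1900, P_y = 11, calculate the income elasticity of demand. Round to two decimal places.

-1.42

Evaluating quantity at (P_x, Y, P_y) gives x = 69 − 1.28(16.5) − 0.009(1900) − 1.7(11) = 69 − 21.12 − 17.1 − 18.7 = 12.08.
∂x/∂Y = −0.009, so E_I = -0.009·(1900/12.08) ≈ -1.42.
E_I < 0: inferior good.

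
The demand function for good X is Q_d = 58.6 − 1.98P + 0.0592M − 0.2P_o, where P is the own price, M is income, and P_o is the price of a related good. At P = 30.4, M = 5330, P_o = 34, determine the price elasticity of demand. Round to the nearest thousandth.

Q_d = 58.6 − 1.98(30.4) + 0.0592(5330) − 0.2(34) = 58.6 − 60.192 + 315.536 − 6.8 = 307.144.
∂Q_d/∂P = −1.98, so E_p = (−1.98)·(30.4/307.144) ≈ -0.196.
|E_p| < 1: demand is inelastic.

-0.196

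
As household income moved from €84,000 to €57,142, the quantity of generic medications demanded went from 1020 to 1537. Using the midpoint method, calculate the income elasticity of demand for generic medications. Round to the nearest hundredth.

-1.06

%ΔQ = (1537 − 1020)/[(1020+1537)/2] = 517/1278.5 ≈ 0.4044.
%ΔY = (57,142 − 84,000)/[(84,000+57,142)/2] = -26858/70571 ≈ -0.3806.
E_I = %ΔQ/%ΔY ≈ -1.06.
E_I < 0: inferior good.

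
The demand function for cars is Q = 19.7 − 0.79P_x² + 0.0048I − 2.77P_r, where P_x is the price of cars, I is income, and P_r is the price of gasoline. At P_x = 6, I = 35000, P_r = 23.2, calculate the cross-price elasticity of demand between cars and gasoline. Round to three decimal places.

-0.676

Evaluating quantity at (P_x, I, P_r) gives Q = 19.7 − 0.79(6)² + 0.0048(35000) − 2.77(23.2) = 19.7 − 28.44 + 168 − 64.264 = 94.996.
∂Q/∂P_r = −2.77, so E_xy = -2.77·(23.2/94.996) ≈ -0.676.
E_xy < 0: the goods are complements.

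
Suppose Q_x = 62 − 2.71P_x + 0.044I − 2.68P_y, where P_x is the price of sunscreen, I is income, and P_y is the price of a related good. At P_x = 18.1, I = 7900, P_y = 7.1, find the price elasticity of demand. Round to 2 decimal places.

-0.14

At the given point, Q_x = 62 − 2.71(18.1) + 0.044(7900) − 2.68(7.1) = 62 − 49.051 + 347.6 − 19.028 = 341.521.
∂Q_x/∂P_x = −2.71, so E_p = (−2.71)·(18.1/341.521) ≈ -0.14.
|E_p| < 1: demand is inelastic.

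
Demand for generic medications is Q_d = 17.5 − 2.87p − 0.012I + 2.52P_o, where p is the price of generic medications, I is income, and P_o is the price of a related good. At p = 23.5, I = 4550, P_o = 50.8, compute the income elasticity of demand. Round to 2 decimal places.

At the given point, Q_d = 17.5 − 2.87(23.5) − 0.012(4550) + 2.52(50.8) = 17.5 − 67.445 − 54.6 + 128.016 = 23.471.
∂Q_d/∂I = −0.012, so E_I = -0.012·(4550/23.471) ≈ -2.33.
E_I < 0: inferior good.

-2.33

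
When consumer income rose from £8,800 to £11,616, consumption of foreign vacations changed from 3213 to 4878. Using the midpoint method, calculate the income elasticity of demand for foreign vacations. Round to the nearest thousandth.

1.492

%ΔQ = (4878 − 3213)/[(3213+4878)/2] = 1665/4045.5 ≈ 0.4116.
%ΔI = (11,616 − 8,800)/[(8,800+11,616)/2] = 2816/10208 ≈ 0.2759.
E_I = %ΔQ/%ΔI ≈ 1.492.
E_I > 1: normal good (luxury).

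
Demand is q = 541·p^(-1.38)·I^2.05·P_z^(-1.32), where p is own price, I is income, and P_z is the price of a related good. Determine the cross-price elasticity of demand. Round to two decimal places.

-1.32

For a Cobb–Douglas (constant-elasticity) form q = A·P_z^α·…, the elasticity with respect to P_z equals the exponent α at every point.
Here the exponent on P_z is -1.32, so the cross-price elasticity of demand is -1.32.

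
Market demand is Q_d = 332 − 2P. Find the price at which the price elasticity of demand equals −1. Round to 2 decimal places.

For linear demand Q_d = a − bP, E = −bP/(a − bP). |E| = 1 ⇒ bP = a − bP ⇒ P = a/(2b).
P = 332/(2·2) = 83.00.

83.00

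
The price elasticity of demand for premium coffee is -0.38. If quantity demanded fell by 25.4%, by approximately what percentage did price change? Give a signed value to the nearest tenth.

66.8

%ΔQ ≈ E × %ΔP ⇒ %ΔP = %ΔQ / E = (-25.4%)/(-0.38) ≈ 66.8%.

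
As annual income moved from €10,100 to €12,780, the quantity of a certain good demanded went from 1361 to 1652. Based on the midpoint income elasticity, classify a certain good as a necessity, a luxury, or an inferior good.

%ΔQ = (1652 − 1361)/[(1361+1652)/2] = 291/1506.5 ≈ 0.1932.
%ΔI = (12,780 − 10,100)/[(10,100+12,780)/2] = 2680/11440 ≈ 0.2343.
E_I = %ΔQ/%ΔI ≈ 0.825.
E_I ∈ (0,1): normal good (necessity).

necessity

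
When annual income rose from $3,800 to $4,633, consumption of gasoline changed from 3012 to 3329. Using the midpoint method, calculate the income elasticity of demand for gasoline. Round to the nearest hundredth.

0.51

%ΔQ = (3329 − 3012)/[(3012+3329)/2] = 317/3170.5 ≈ 0.1000.
%ΔI = (4,633 − 3,800)/[(3,800+4,633)/2] = 833/4216.5 ≈ 0.1976.
E_I = %ΔQ/%ΔI ≈ 0.51.
E_I ∈ (0,1): normal good (necessity).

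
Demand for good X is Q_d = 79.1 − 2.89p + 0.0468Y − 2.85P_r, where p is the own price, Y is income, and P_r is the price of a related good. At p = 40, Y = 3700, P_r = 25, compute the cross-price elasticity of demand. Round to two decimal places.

-1.09

Substituting, Q_d = 79.1 − 2.89(40) + 0.0468(3700) − 2.85(25) = 79.1 − 115.6 + 173.16 − 71.25 = 65.41.
∂Q_d/∂P_r = −2.85, so E_xy = -2.85·(25/65.41) ≈ -1.09.
E_xy < 0: the goods are complements.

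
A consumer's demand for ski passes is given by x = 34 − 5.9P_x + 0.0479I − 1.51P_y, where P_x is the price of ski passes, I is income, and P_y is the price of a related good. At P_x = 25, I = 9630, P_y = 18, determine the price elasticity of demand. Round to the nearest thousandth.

-0.460

Substituting, x = 34 − 5.9(25) + 0.0479(9630) − 1.51(18) = 34 − 147.5 + 461.277 − 27.18 = 320.597.
∂x/∂P_x = −5.9, so E_p = (−5.9)·(25/320.597) ≈ -0.460.
|E_p| < 1: demand is inelastic.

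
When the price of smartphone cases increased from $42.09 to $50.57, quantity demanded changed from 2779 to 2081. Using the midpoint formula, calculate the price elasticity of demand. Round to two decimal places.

-1.57

%ΔQ = (2081 − 2779)/[(2779 + 2081)/2] = -698/2430 ≈ -0.2872.
%Δp = (50.57 − 42.09)/[(42.09 + 50.57)/2] = 8.48/46.33 ≈ 0.1830.
Arc elasticity E = %ΔQ/%Δp ≈ -0.2872/0.1830 ≈ -1.57.
|E| > 1: demand is elastic over this range.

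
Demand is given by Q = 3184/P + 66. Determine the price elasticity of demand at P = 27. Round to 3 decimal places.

-0.641

At P = 27, Q = 183.9259.
dQ/dP = −3184/P² = −4.3676.
Point elasticity E = (dQ/dP)·(P/Q) = -4.3676 × 27/183.9259 ≈ -0.641.
|E| < 1, so demand is inelastic at this price.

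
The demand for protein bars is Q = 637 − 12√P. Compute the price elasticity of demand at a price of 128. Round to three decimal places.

-0.135

At P = 128, Q = 501.2355.
dQ/dP = −12/(2√P) = −12/(2·11.3137).
Point elasticity E = (dQ/dP)·(P/Q) = -0.5303 × 128/501.2355 ≈ -0.135.
|E| < 1, so demand is inelastic at this price.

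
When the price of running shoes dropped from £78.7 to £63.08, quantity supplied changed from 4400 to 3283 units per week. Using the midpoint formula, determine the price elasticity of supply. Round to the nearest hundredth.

1.32

%ΔQ = (3283 − 4400)/[(4400 + 3283)/2] = -1117/3841.5 ≈ -0.2908.
%Δp = (63.08 − 78.7)/[(78.7 + 63.08)/2] = -15.62/70.89 ≈ -0.2203.
Arc elasticity E = %ΔQ/%Δp ≈ -0.2908/-0.2203 ≈ 1.32.
|E| > 1: supply is elastic over this range.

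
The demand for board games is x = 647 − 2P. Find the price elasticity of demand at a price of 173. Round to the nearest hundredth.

-1.15

At P = 173, x = 301.
dx/dP = −2.
Point elasticity E = (dx/dP)·(P/x) = -2 × 173/301 ≈ -1.15.
|E| > 1, so demand is elastic at this price.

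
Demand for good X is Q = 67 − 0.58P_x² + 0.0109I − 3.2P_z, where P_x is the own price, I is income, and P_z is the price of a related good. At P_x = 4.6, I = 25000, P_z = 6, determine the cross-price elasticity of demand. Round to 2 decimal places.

-0.06

Evaluating quantity at (P_x, I, P_z) gives Q = 67 − 0.58(4.6)² + 0.0109(25000) − 3.2(6) = 67 − 12.2728 + 272.5 − 19.2 = 308.0272.
∂Q/∂P_z = −3.2, so E_xy = -3.2·(6/308.0272) ≈ -0.06.
E_xy < 0: the goods are complements.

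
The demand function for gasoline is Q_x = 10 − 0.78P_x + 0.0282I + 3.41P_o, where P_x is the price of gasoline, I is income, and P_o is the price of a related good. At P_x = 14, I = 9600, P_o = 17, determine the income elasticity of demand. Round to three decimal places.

Q_x = 10 − 0.78(14) + 0.0282(9600) + 3.41(17) = 10 − 10.92 + 270.72 + 57.97 = 327.77.
∂Q_x/∂I = +0.0282, so E_I = 0.0282·(9600/327.77) ≈ 0.826.
E_I ∈ (0,1): normal good (necessity).

0.826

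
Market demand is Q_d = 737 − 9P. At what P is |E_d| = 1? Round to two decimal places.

40.94

For linear demand Q_d = a − bP, E = −bP/(a − bP). |E| = 1 ⇒ bP = a − bP ⇒ P = a/(2b).
P = 737/(2·9) ≈ 40.94.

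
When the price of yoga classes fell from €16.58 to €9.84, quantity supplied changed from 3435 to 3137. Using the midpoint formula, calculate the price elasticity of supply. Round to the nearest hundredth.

0.18

%ΔQ = (3137 − 3435)/[(3435 + 3137)/2] = -298/3286 ≈ -0.0907.
%Δp = (9.84 − 16.58)/[(16.58 + 9.84)/2] = -6.74/13.21 ≈ -0.5102.
Arc elasticity E = %ΔQ/%Δp ≈ -0.0907/-0.5102 ≈ 0.18.
|E| < 1: supply is inelastic over this range.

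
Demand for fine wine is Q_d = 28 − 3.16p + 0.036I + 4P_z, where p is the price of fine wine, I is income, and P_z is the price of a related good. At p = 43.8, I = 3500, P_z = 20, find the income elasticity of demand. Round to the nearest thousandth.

1.318

First evaluate Q_d: 28 − 3.16(43.8) + 0.036(3500) + 4(20) = 28 − 138.408 + 126 + 80 = 95.592.
∂Q_d/∂I = +0.036, so E_I = 0.036·(3500/95.592) ≈ 1.318.
E_I > 1: normal good (luxury).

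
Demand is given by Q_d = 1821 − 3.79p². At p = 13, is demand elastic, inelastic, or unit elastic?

At p = 13, Q_d = 1180.49.
dQ_d/dp = −2·3.79·p = −98.54.
Point elasticity E = (dQ_d/dp)·(p/Q_d) = -98.54 × 13/1180.49 ≈ -1.085.
|E| ≈ 1.085 > 1, so demand is elastic.

elastic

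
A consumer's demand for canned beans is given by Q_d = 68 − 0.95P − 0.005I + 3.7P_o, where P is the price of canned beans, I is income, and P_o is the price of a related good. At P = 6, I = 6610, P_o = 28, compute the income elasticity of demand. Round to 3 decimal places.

-0.249

First evaluate Q_d: 68 − 0.95(6) − 0.005(6610) + 3.7(28) = 68 − 5.7 − 33.05 + 103.6 = 132.85.
∂Q_d/∂I = −0.005, so E_I = -0.005·(6610/132.85) ≈ -0.249.
E_I < 0: inferior good.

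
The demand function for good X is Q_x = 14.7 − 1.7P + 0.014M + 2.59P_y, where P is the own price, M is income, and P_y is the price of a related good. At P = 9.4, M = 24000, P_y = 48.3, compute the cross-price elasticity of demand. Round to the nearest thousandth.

0.272

Evaluating quantity at (P, M, P_y) gives Q_x = 14.7 − 1.7(9.4) + 0.014(24000) + 2.59(48.3) = 14.7 − 15.98 + 336 + 125.097 = 459.817.
∂Q_x/∂P_y = +2.59, so E_xy = 2.59·(48.3/459.817) ≈ 0.272.
E_xy > 0: the goods are substitutes.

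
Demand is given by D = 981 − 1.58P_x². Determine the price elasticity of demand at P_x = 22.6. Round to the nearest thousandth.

-9.276

At P_x = 22.6, D = 173.9992.
dD/dP_x = −2·1.58·P_x = −71.416.
Point elasticity E = (dD/dP_x)·(P_x/D) = -71.416 × 22.6/173.9992 ≈ -9.276.
|E| > 1, so demand is elastic at this price.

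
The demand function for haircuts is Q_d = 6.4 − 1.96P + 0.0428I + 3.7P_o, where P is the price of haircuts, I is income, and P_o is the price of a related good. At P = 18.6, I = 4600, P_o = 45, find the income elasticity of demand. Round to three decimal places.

Q_d = 6.4 − 1.96(18.6) + 0.0428(4600) + 3.7(45) = 6.4 − 36.456 + 196.88 + 166.5 = 333.324.
∂Q_d/∂I = +0.0428, so E_I = 0.0428·(4600/333.324) ≈ 0.591.
E_I ∈ (0,1): normal good (necessity).

0.591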